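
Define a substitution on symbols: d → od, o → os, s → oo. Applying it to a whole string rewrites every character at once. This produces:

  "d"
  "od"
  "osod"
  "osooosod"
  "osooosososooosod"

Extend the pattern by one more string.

φ(osooosososooosod) expands symbol-by-symbol to os oo os os os oo os oo os oo os os os oo os od; joining the 16 pieces gives the next term.

osooosososooosooosooosososooosod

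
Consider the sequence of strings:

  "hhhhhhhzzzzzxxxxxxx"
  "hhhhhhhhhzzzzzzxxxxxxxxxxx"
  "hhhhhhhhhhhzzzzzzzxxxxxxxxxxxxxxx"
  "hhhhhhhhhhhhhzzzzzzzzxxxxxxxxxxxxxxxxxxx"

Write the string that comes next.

The n-th term is 2n+3 h's then n+3 z's then 4n-1 x's, where the shown terms are n = 2, 3, 4, 5.
At n = 6 the blocks have lengths 15, 9, 23.

hhhhhhhhhhhhhhhzzzzzzzzzxxxxxxxxxxxxxxxxxxxxxxx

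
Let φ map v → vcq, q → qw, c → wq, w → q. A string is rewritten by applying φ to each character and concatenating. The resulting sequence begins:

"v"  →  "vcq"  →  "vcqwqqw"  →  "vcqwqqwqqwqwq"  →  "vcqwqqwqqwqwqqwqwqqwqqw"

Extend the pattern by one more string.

Rewriting the 23 symbols of vcqwqqwqqwqwqqwqwqqwqqw one by one yields vcq wq qw q qw qw q qw qw q qw q qw qw q qw q qw qw q qw qw q; concatenated:

vcqwqqwqqwqwqqwqwqqwqqwqwqqwqqwqwqqwqwq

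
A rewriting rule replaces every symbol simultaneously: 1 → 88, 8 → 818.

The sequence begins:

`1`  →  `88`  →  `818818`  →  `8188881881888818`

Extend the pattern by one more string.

φ(8188881881888818) expands symbol-by-symbol to 818 88 818 818 818 818 88 818 818 88 818 818 818 818 88 818; joining the 16 pieces gives the next term.

81888818818818818888188188881881881881888818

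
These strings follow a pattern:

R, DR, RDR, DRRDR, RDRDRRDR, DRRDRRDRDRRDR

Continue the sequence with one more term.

This is a Fibonacci-style word recurrence s(k) = s(k−2)·s(k−1): e.g. R·DR = RDR.
The next term joins RDRDRRDR and DRRDRRDRDRRDR.

RDRDRRDRDRRDRRDRDRRDR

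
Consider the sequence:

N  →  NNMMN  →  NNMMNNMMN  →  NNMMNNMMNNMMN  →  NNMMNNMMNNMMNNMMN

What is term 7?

NNMMNNMMNNMMNNMMNNMMNNMMN

Every step adds NMMN to the end: s(k+1) = s(k)·NMMN.
From NNMMNNMMNNMMNNMMN, 2 further steps: NNMMNNMMNNMMNNMMN → NNMMNNMMNNMMNNMMNNMMN → (answer).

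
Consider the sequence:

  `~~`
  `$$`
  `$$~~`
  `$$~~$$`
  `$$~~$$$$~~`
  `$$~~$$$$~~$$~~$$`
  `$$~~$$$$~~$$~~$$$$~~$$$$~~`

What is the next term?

$$~~$$$$~~$$~~$$$$~~$$$$~~$$~~$$$$~~$$~~$$

This is a Fibonacci-style word recurrence s(k) = s(k−1)·s(k−2): e.g. $$·~~ = $$~~.
The next term joins $$~~$$$$~~$$~~$$$$~~$$$$~~ and $$~~$$$$~~$$~~$$.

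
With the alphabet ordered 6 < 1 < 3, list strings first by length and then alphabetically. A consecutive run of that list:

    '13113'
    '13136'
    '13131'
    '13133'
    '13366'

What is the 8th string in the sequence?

13316

Continuing the enumeration 3 steps past 13366: 13366 → 13361 → 13363 → (answer).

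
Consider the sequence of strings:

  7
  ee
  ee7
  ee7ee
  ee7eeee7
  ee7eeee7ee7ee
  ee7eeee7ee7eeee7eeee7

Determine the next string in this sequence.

This is a Fibonacci-style word recurrence s(k) = s(k−1)·s(k−2): e.g. ee·7 = ee7.
So term 8 is ee7eeee7ee7eeee7eeee7·ee7eeee7ee7ee.

ee7eeee7ee7eeee7eeee7ee7eeee7ee7ee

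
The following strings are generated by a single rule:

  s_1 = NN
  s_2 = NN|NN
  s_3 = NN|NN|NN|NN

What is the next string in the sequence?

Every step duplicates the string with '|' between the halves.
Doubling NN|NN|NN|NN with '|' between the halves:

NN|NN|NN|NN|NN|NN|NN|NN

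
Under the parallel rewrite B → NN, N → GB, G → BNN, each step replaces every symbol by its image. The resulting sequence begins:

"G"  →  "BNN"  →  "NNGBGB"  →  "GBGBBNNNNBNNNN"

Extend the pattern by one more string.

Applying the rule to each of the 14 symbols of GBGBBNNNNBNNNN gives the pieces BNN NN BNN NN NN GB GB GB GB NN GB GB GB GB, which concatenate to the answer.

BNNNNBNNNNNNGBGBGBGBNNGBGBGBGB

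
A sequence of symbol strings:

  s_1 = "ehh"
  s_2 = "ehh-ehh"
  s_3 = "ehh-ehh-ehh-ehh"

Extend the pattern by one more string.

ehh-ehh-ehh-ehh-ehh-ehh-ehh-ehh

Each string is two copies of the previous one joined by '-'.
One more doubling of ehh-ehh-ehh-ehh gives the answer.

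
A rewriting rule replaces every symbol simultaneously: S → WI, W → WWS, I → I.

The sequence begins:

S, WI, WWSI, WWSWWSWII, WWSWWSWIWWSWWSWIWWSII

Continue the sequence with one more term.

WWSWWSWIWWSWWSWIWWSIWWSWWSWIWWSWWSWIWWSIWWSWWSWIII

φ(WWSWWSWIWWSWWSWIWWSII) expands symbol-by-symbol to WWS WWS WI WWS WWS WI WWS I WWS WWS WI WWS WWS WI WWS I WWS WWS WI I I; joining the 21 pieces gives the next term.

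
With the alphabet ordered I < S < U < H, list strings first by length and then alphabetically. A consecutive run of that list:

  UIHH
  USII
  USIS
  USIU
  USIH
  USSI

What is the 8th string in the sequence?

USSU

Continuing the enumeration 2 steps past USSI: USSI → USSS → (answer).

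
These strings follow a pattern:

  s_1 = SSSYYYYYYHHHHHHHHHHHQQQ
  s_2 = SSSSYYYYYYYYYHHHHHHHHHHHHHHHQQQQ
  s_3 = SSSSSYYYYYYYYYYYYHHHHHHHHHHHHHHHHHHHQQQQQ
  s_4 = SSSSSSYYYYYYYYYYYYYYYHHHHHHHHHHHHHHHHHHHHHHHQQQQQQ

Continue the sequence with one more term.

The n-th term is n+1 S's then 3n Y's then 4n+3 H's then n+1 Q's, where the shown terms are n = 2, 3, 4, 5.
Setting n = 6 gives 7, 18, 27, 7 characters in each block.

SSSSSSSYYYYYYYYYYYYYYYYYYHHHHHHHHHHHHHHHHHHHHHHHHHHHQQQQQQQ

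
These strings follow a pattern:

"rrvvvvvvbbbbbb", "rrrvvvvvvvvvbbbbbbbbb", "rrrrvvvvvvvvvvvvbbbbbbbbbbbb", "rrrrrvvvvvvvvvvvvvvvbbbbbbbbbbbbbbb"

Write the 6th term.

Reading off run lengths: r runs 2, 3, 4, 5; v runs 6, 9, 12, 15; b runs 6, 9, 12, 15 — each is linear in n, where the shown terms are n = 2, 3, 4, 5.
Setting n = 7 gives 7, 21, 21 characters in each block.

rrrrrrrvvvvvvvvvvvvvvvvvvvvvbbbbbbbbbbbbbbbbbbbbb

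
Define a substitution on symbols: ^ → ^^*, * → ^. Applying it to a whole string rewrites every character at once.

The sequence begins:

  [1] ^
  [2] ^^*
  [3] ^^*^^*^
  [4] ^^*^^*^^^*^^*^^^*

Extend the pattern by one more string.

^^*^^*^^^*^^*^^^*^^*^^*^^^*^^*^^^*^^*^^*^

Replace each of the 17 characters of ^^*^^*^^^*^^*^^^* in place — ^^* ^^* ^ ^^* ^^* ^ ^^* ^^* ^^* ^ ^^* ^^* ^ ^^* ^^* ^^* ^ — and concatenate.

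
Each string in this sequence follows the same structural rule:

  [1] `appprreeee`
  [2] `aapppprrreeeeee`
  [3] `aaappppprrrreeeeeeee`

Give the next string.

aaaapppppprrrrreeeeeeeeee

Term n consists of n a's, followed by n+2 p's, followed by n+1 r's, followed by 2n+2 e's (n = 1, 2, …).
For the next term, n = 4, so the run lengths are 4, 6, 5, 10.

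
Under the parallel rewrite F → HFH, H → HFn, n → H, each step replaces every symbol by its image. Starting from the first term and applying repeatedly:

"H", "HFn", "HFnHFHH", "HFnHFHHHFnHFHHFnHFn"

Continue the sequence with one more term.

Replace each of the 19 characters of HFnHFHHHFnHFHHFnHFn in place — HFn HFH H HFn HFH HFn HFn HFn HFH H HFn HFH HFn HFn HFH H HFn HFH H — and concatenate.

HFnHFHHHFnHFHHFnHFnHFnHFHHHFnHFHHFnHFnHFHHHFnHFHH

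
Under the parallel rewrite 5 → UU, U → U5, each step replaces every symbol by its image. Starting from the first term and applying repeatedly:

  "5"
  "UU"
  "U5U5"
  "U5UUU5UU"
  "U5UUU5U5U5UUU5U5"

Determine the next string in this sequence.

φ(U5UUU5U5U5UUU5U5) expands symbol-by-symbol to U5 UU U5 U5 U5 UU U5 UU U5 UU U5 U5 U5 UU U5 UU; joining the 16 pieces gives the next term.

U5UUU5U5U5UUU5UUU5UUU5U5U5UUU5UU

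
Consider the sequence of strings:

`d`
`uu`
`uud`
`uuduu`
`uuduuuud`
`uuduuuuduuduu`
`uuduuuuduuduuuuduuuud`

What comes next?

uuduuuuduuduuuuduuuuduuduuuuduuduu

Each term (from the third on) is the previous term followed by the one before it: term 3 = uu·d = uud.
So term 8 is uuduuuuduuduuuuduuuud·uuduuuuduuduu.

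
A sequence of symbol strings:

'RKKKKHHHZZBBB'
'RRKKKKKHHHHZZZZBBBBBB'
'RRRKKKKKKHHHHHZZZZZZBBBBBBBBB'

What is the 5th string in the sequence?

RRRRRKKKKKKKKHHHHHHHZZZZZZZZZZBBBBBBBBBBBBBBB

Term n consists of n R's, followed by n+3 K's, followed by n+2 H's, followed by 2n Z's, followed by 3n B's (n = 1, 2, …).
For term 5, n = 5, so the run lengths are 5, 8, 7, 10, 15.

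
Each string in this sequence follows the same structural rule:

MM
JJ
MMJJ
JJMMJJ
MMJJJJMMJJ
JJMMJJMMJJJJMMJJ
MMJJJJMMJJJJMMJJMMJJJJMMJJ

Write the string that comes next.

JJMMJJMMJJJJMMJJMMJJJJMMJJJJMMJJMMJJJJMMJJ

Each term (from the third on) is the two preceding terms concatenated in order: term 3 = MM·JJ = MMJJ.
The next term joins JJMMJJMMJJJJMMJJ and MMJJJJMMJJJJMMJJMMJJJJMMJJ.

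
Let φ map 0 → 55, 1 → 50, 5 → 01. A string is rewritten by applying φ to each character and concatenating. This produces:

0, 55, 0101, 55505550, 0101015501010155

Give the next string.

Replace each of the 16 characters of 0101015501010155 in place — 55 50 55 50 55 50 01 01 55 50 55 50 55 50 01 01 — and concatenate.

55505550555001015550555055500101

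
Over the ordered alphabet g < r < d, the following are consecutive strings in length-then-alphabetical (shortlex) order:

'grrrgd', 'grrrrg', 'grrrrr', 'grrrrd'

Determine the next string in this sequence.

Treat grrrrd as a base-3 numeral over the given alphabet and add one, carrying through any trailing d's.

grrrdg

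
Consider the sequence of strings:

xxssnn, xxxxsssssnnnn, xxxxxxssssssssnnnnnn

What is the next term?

Reading off run lengths: x runs 2, 4, 6; s runs 2, 5, 8; n runs 2, 4, 6 — each is linear in n (n = 1, 2, …).
At n = 4 the blocks have lengths 8, 11, 8.

xxxxxxxxsssssssssssnnnnnnnn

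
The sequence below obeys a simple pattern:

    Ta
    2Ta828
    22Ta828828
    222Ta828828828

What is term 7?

222222Ta828828828828828828

Every step adds 2 to the front and 828 to the end of the previous string.
From 222Ta828828828, 3 further steps: 222Ta828828828 → 2222Ta828828828828 → 22222Ta828828828828828 → (answer).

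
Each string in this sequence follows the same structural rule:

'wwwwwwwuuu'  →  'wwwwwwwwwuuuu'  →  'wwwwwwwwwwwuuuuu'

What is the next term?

wwwwwwwwwwwwwuuuuuu

The n-th term is 2n+1 w's then n u's, where the shown terms are n = 3, 4, 5.
Setting n = 6 gives 13, 6 characters in each block.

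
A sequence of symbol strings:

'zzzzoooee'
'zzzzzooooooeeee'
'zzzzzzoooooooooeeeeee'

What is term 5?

Each string has the form z^{n+3} o^{3n} e^{2n} (n = 1, 2, …).
At n = 5 the blocks have lengths 8, 15, 10.

zzzzzzzzoooooooooooooooeeeeeeeeee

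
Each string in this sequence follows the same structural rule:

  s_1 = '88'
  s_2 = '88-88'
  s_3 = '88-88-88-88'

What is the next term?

Every step duplicates the string with '-' between the halves.
Doubling 88-88-88-88 with '-' between the halves:

88-88-88-88-88-88-88-88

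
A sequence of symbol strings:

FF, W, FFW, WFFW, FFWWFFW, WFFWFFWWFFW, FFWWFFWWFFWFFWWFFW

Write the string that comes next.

Each term (from the third on) is the two preceding terms concatenated in order: term 3 = FF·W = FFW.
Continuing: WFFWFFWWFFW · FFWWFFWWFFWFFWWFFW gives term 8.

WFFWFFWWFFWFFWWFFWWFFWFFWWFFW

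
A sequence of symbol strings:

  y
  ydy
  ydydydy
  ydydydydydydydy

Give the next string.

s(k+1) = s(k)·d·s(k) — each term doubles the last with 'd' between the halves.
Doubling ydydydydydydydy with 'd' between the halves:

ydydydydydydydydydydydydydydydy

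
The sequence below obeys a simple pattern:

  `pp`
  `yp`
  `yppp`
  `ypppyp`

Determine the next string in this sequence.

ypppypyppp

Each term (from the third on) is the previous term followed by the one before it: term 3 = yp·pp = yppp.
Continuing: ypppyp · yppp gives term 5.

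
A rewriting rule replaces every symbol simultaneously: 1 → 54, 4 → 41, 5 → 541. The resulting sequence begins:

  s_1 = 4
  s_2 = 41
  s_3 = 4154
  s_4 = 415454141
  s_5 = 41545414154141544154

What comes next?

415454141541415441545414154415454141415454141

Applying the rule to each of the 20 symbols of 41545414154141544154 gives the pieces 41 54 541 41 541 41 54 41 54 541 41 54 41 54 541 41 41 54 541 41, which concatenate to the answer.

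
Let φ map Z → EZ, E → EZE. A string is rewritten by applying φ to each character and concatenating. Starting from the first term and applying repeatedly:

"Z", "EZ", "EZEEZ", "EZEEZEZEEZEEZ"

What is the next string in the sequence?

Rewriting the 13 symbols of EZEEZEZEEZEEZ one by one yields EZE EZ EZE EZE EZ EZE EZ EZE EZE EZ EZE EZE EZ; concatenated:

EZEEZEZEEZEEZEZEEZEZEEZEEZEZEEZEEZ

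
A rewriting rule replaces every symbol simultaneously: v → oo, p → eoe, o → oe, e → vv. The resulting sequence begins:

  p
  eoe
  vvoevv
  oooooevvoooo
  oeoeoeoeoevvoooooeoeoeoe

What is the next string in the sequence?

oevvoevvoevvoevvoevvoooooeoeoeoeoevvoevvoevvoevv

Applying the rule to each of the 24 symbols of oeoeoeoeoevvoooooeoeoeoe gives the pieces oe vv oe vv oe vv oe vv oe vv oo oo oe oe oe oe oe vv oe vv oe vv oe vv, which concatenate to the answer.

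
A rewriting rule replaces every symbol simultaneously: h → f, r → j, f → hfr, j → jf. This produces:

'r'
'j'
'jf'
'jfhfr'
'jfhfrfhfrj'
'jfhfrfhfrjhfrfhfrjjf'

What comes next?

Applying the rule to each of the 20 symbols of jfhfrfhfrjhfrfhfrjjf gives the pieces jf hfr f hfr j hfr f hfr j jf f hfr j hfr f hfr j jf jf hfr, which concatenate to the answer.

jfhfrfhfrjhfrfhfrjjffhfrjhfrfhfrjjfjfhfr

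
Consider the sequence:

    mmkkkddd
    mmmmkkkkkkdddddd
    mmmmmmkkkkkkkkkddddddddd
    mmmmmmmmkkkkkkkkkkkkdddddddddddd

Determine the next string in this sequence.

mmmmmmmmmmkkkkkkkkkkkkkkkddddddddddddddd

Term n consists of 2n m's, followed by 3n k's, followed by 3n d's (n = 1, 2, …).
For the next term, n = 5, so the run lengths are 10, 15, 15.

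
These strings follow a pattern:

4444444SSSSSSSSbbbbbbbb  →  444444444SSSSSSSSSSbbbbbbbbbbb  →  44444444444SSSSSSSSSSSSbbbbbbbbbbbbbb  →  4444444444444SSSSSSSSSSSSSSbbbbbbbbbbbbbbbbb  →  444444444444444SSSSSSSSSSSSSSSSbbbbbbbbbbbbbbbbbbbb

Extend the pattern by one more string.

Reading off run lengths: 4 runs 7, 9, 11, 13, 15; S runs 8, 10, 12, 14, 16; b runs 8, 11, 14, 17, 20 — each is linear in n, where the shown terms are n = 3, 4, 5, 6, 7.
Setting n = 8 gives 17, 18, 23 characters in each block.

44444444444444444SSSSSSSSSSSSSSSSSSbbbbbbbbbbbbbbbbbbbbbbb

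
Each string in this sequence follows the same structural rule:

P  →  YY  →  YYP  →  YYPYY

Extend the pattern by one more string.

YYPYYYYP

Each term (from the third on) is the previous term followed by the one before it: term 3 = YY·P = YYP.
So term 5 is YYPYY·YYP.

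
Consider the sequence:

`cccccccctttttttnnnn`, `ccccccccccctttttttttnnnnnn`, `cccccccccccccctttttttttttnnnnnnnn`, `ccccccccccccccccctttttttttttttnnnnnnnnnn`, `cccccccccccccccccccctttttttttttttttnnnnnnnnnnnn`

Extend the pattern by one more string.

Each string has the form c^{3n+2} t^{2n+3} n^{2n}, where the shown terms are n = 2, 3, 4, 5, 6.
For the next term, n = 7, so the run lengths are 23, 17, 14.

ccccccccccccccccccccccctttttttttttttttttnnnnnnnnnnnnnn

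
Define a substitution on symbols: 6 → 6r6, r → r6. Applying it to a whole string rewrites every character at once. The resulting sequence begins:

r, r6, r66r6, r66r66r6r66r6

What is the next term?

Replace each of the 13 characters of r66r66r6r66r6 in place — r6 6r6 6r6 r6 6r6 6r6 r6 6r6 r6 6r6 6r6 r6 6r6 — and concatenate.

r66r66r6r66r66r6r66r6r66r66r6r66r6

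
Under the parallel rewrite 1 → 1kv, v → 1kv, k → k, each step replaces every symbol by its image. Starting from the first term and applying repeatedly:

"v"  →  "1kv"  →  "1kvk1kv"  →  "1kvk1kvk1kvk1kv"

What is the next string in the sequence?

Applying the rule to each of the 15 symbols of 1kvk1kvk1kvk1kv gives the pieces 1kv k 1kv k 1kv k 1kv k 1kv k 1kv k 1kv k 1kv, which concatenate to the answer.

1kvk1kvk1kvk1kvk1kvk1kvk1kvk1kv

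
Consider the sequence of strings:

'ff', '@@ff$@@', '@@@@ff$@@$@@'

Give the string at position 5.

@@@@@@@@ff$@@$@@$@@$@@

s(k+1) = @@·s(k)·$@@, so each term gains @@ as a prefix and $@@ as a suffix.
From @@@@ff$@@$@@, 2 further steps: @@@@ff$@@$@@ → @@@@@@ff$@@$@@$@@ → (answer).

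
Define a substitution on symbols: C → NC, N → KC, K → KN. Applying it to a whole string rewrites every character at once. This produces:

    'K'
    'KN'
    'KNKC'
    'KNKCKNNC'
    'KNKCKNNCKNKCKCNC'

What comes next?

Rewriting the 16 symbols of KNKCKNNCKNKCKCNC one by one yields KN KC KN NC KN KC KC NC KN KC KN NC KN NC KC NC; concatenated:

KNKCKNNCKNKCKCNCKNKCKNNCKNNCKCNC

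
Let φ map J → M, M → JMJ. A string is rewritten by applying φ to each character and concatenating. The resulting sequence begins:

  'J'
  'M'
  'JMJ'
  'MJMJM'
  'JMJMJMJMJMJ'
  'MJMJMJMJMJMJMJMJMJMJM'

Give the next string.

Rewriting the 21 symbols of MJMJMJMJMJMJMJMJMJMJM one by one yields JMJ M JMJ M JMJ M JMJ M JMJ M JMJ M JMJ M JMJ M JMJ M JMJ M JMJ; concatenated:

JMJMJMJMJMJMJMJMJMJMJMJMJMJMJMJMJMJMJMJMJMJ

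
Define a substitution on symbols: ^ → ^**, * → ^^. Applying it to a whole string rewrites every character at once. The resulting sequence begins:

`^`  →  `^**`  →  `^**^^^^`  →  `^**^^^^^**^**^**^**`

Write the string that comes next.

φ(^**^^^^^**^**^**^**) expands symbol-by-symbol to ^** ^^ ^^ ^** ^** ^** ^** ^** ^^ ^^ ^** ^^ ^^ ^** ^^ ^^ ^** ^^ ^^; joining the 19 pieces gives the next term.

^**^^^^^**^**^**^**^**^^^^^**^^^^^**^^^^^**^^^^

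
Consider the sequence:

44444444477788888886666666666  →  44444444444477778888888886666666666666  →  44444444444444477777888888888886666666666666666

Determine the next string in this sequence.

The n-th term is 3n 4's then n 7's then 2n+1 8's then 3n+1 6's, where the shown terms are n = 3, 4, 5.
Setting n = 6 gives 18, 6, 13, 19 characters in each block.

44444444444444444477777788888888888886666666666666666666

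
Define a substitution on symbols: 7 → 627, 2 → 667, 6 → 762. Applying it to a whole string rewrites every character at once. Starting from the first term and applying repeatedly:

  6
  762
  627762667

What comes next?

Apply φ to 627762667 symbol by symbol: 6→762, 2→667, 7→627, 7→627, 6→762, 2→667, 6→762, 6→762, 7→627; joined: 762 667 627 627 762 667 762 762 627.

762667627627762667762762627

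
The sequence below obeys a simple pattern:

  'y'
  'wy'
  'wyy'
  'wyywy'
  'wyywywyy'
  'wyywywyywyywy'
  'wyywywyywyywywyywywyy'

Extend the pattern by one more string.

wyywywyywyywywyywywyywyywywyywyywy

This is a Fibonacci-style word recurrence s(k) = s(k−1)·s(k−2): e.g. wy·y = wyy.
The next term joins wyywywyywyywywyywywyy and wyywywyywyywy.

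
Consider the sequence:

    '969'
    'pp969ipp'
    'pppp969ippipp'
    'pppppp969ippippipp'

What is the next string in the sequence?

Every step adds pp to the front and ipp to the end of the previous string.
One more step from pppppp969ippippipp gives the answer.

pppppppp969ippippippipp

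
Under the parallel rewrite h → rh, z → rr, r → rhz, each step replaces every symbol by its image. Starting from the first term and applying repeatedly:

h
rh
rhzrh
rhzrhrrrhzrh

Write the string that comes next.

Expanding rhzrhrrrhzrh: r→rhz, h→rh, z→rr, r→rhz, h→rh, r→rhz, r→rhz, r→rhz, h→rh, z→rr, r→rhz, h→rh. Concatenated: rhz rh rr rhz rh rhz rhz rhz rh rr rhz rh.

rhzrhrrrhzrhrhzrhzrhzrhrrrhzrh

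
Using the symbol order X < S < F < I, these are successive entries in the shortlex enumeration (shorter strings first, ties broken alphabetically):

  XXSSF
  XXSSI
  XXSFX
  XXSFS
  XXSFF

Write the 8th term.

XXSIS

Stepping forward 3 times from XXSFF: XXSFF → XXSFI → XXSIX, then the target.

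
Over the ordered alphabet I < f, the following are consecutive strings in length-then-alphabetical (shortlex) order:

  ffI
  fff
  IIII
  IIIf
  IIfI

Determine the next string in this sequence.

IIff

The successor of IIfI increments the rightmost position that isn't already f and resets every position after it to I.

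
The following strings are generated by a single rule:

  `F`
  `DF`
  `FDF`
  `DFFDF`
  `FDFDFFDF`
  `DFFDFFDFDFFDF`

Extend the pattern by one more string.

Each term (from the third on) is the two preceding terms concatenated in order: term 3 = F·DF = FDF.
Continuing: FDFDFFDF · DFFDFFDFDFFDF gives term 7.

FDFDFFDFDFFDFFDFDFFDF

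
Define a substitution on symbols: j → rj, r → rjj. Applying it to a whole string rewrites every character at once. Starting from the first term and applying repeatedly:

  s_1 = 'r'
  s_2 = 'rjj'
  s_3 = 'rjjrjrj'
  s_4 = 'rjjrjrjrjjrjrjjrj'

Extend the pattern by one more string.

rjjrjrjrjjrjrjjrjrjjrjrjrjjrjrjjrjrjrjjrj

φ(rjjrjrjrjjrjrjjrj) expands symbol-by-symbol to rjj rj rj rjj rj rjj rj rjj rj rj rjj rj rjj rj rj rjj rj; joining the 17 pieces gives the next term.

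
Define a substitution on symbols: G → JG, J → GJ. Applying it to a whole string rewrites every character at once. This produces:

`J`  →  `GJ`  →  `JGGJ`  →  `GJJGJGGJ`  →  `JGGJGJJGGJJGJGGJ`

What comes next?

GJJGJGGJJGGJGJJGJGGJGJJGGJJGJGGJ

Replace each of the 16 characters of JGGJGJJGGJJGJGGJ in place — GJ JG JG GJ JG GJ GJ JG JG GJ GJ JG GJ JG JG GJ — and concatenate.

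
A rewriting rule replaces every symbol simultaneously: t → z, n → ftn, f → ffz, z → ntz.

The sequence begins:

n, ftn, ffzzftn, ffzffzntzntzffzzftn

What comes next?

Rewriting the 19 symbols of ffzffzntzntzffzzftn one by one yields ffz ffz ntz ffz ffz ntz ftn z ntz ftn z ntz ffz ffz ntz ntz ffz z ftn; concatenated:

ffzffzntzffzffzntzftnzntzftnzntzffzffzntzntzffzzftn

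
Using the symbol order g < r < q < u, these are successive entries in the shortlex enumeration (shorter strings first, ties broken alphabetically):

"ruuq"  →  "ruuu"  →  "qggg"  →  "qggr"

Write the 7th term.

qgrg

Continuing the enumeration 3 steps past qggr: qggr → qggq → qggu → (answer).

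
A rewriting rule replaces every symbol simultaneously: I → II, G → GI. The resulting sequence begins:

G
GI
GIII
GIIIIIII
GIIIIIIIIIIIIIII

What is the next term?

Rewriting the 16 symbols of GIIIIIIIIIIIIIII one by one yields GI II II II II II II II II II II II II II II II; concatenated:

GIIIIIIIIIIIIIIIIIIIIIIIIIIIIIII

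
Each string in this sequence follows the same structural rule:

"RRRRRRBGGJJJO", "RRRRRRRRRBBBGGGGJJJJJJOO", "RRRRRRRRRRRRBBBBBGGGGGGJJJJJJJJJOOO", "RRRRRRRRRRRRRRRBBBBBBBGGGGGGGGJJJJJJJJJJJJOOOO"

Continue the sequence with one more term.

The n-th term is 3n+3 R's then 2n-1 B's then 2n G's then 3n J's then n O's (n = 1, 2, …).
For the next term, n = 5, so the run lengths are 18, 9, 10, 15, 5.

RRRRRRRRRRRRRRRRRRBBBBBBBBBGGGGGGGGGGJJJJJJJJJJJJJJJOOOOO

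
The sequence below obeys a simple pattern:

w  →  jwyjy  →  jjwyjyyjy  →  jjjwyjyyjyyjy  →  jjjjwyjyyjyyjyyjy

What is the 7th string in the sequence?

jjjjjjwyjyyjyyjyyjyyjyyjy

s(k+1) = j·s(k)·yjy, so each term gains j as a prefix and yjy as a suffix.
From jjjjwyjyyjyyjyyjy, 2 further steps: jjjjwyjyyjyyjyyjy → jjjjjwyjyyjyyjyyjyyjy → (answer).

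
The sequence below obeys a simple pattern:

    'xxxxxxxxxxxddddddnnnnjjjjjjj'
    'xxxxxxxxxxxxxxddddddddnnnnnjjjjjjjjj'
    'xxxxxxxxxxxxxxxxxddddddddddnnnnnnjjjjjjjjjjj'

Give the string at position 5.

xxxxxxxxxxxxxxxxxxxxxxxddddddddddddddnnnnnnnnjjjjjjjjjjjjjjj

Each string has the form x^{3n+2} d^{2n} n^{n+1} j^{2n+1}, where the shown terms are n = 3, 4, 5.
At n = 7 the blocks have lengths 23, 14, 8, 15.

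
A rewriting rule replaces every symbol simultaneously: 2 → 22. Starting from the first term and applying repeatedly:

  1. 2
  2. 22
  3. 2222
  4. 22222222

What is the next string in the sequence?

2222222222222222

Expanding 22222222: 2→22, 2→22, 2→22, 2→22, 2→22, 2→22, 2→22, 2→22. Concatenated: 22 22 22 22 22 22 22 22.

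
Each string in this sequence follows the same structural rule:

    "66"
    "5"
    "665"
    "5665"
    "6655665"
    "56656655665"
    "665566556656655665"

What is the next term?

56656655665665566556656655665

This is a Fibonacci-style word recurrence s(k) = s(k−2)·s(k−1): e.g. 66·5 = 665.
Continuing: 56656655665 · 665566556656655665 gives term 8.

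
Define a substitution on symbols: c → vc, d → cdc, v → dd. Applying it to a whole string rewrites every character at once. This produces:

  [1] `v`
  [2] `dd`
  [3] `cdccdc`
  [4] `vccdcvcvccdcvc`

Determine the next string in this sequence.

φ(vccdcvcvccdcvc) expands symbol-by-symbol to dd vc vc cdc vc dd vc dd vc vc cdc vc dd vc; joining the 14 pieces gives the next term.

ddvcvccdcvcddvcddvcvccdcvcddvc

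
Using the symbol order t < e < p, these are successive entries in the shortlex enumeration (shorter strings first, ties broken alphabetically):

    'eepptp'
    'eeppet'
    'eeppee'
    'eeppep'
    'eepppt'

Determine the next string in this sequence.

eepppe

The successor of eepppt increments the rightmost position that isn't already p and resets every position after it to t.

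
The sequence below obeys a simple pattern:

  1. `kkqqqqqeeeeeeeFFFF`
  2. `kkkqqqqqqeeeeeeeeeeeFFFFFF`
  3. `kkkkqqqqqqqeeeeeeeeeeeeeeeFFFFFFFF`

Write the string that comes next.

The n-th term is n k's then n+3 q's then 4n-1 e's then 2n F's, where the shown terms are n = 2, 3, 4.
For the next term, n = 5, so the run lengths are 5, 8, 19, 10.

kkkkkqqqqqqqqeeeeeeeeeeeeeeeeeeeFFFFFFFFFF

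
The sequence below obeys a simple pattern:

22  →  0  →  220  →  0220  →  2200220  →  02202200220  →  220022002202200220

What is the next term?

Each term (from the third on) is the two preceding terms concatenated in order: term 3 = 22·0 = 220.
Continuing: 02202200220 · 220022002202200220 gives term 8.

02202200220220022002202200220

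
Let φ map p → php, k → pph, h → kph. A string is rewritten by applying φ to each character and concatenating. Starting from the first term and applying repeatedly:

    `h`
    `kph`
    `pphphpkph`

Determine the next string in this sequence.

phpphpkphphpkphphppphphpkph

Rewriting each symbol of pphphpkph: p→php, p→php, h→kph, p→php, h→kph, p→php, k→pph, p→php, h→kph, which concatenates to php php kph php kph php pph php kph.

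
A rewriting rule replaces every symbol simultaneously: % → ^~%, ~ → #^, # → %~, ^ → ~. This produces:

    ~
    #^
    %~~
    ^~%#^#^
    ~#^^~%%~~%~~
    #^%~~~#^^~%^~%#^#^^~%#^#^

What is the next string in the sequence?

Rewriting the 25 symbols of #^%~~~#^^~%^~%#^#^^~%#^#^ one by one yields %~ ~ ^~% #^ #^ #^ %~ ~ ~ #^ ^~% ~ #^ ^~% %~ ~ %~ ~ ~ #^ ^~% %~ ~ %~ ~; concatenated:

%~~^~%#^#^#^%~~~#^^~%~#^^~%%~~%~~~#^^~%%~~%~~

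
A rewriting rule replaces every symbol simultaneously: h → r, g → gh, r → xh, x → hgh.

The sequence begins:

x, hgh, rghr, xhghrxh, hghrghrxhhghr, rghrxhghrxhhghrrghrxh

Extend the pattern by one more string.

Rewriting the 21 symbols of rghrxhghrxhhghrrghrxh one by one yields xh gh r xh hgh r gh r xh hgh r r gh r xh xh gh r xh hgh r; concatenated:

xhghrxhhghrghrxhhghrrghrxhxhghrxhhghr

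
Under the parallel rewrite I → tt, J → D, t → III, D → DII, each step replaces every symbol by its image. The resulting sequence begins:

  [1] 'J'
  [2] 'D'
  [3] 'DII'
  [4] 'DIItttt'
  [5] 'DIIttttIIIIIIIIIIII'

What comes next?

φ(DIIttttIIIIIIIIIIII) expands symbol-by-symbol to DII tt tt III III III III tt tt tt tt tt tt tt tt tt tt tt tt; joining the 19 pieces gives the next term.

DIIttttIIIIIIIIIIIItttttttttttttttttttttttt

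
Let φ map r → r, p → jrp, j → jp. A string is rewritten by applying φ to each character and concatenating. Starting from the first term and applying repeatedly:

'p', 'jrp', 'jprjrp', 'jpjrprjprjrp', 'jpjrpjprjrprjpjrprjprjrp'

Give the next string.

Rewriting the 24 symbols of jpjrpjprjrprjpjrprjprjrp one by one yields jp jrp jp r jrp jp jrp r jp r jrp r jp jrp jp r jrp r jp jrp r jp r jrp; concatenated:

jpjrpjprjrpjpjrprjprjrprjpjrpjprjrprjpjrprjprjrp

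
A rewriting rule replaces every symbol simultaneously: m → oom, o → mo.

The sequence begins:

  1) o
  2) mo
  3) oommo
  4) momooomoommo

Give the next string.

oommooommomomooommomooomoommo

Apply φ to momooomoommo symbol by symbol: m→oom, o→mo, m→oom, o→mo, o→mo, o→mo, m→oom, o→mo, o→mo, m→oom, m→oom, o→mo; joined: oom mo oom mo mo mo oom mo mo oom oom mo.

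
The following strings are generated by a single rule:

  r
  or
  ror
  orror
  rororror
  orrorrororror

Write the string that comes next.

rororrororrorrororror

This is a Fibonacci-style word recurrence s(k) = s(k−2)·s(k−1): e.g. r·or = ror.
Continuing: rororror · orrorrororror gives term 7.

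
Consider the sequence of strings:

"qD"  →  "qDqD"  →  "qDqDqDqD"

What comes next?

qDqDqDqDqDqDqDqD

s(k+1) = s(k)·s(k) — each term doubles the last.
So the next term is two copies of qDqDqDqD.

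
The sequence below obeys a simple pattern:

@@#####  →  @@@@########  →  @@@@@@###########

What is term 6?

Term n consists of 2n @'s, followed by 3n+2 #'s (n = 1, 2, …).
For term 6, n = 6, so the run lengths are 12, 20.

@@@@@@@@@@@@####################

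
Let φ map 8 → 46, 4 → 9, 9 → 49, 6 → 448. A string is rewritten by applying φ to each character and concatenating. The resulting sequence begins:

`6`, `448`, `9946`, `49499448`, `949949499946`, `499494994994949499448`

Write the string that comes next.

Replace each of the 21 characters of 499494994994949499448 in place — 9 49 49 9 49 9 49 49 9 49 49 9 49 9 49 9 49 49 9 9 46 — and concatenate.

949499499494994949949949949499946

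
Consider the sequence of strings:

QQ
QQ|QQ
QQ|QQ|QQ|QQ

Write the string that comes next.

s(k+1) = s(k)·|·s(k) — each term doubles the last with '|' between the halves.
So the next term is two copies of QQ|QQ|QQ|QQ with '|' between the halves.

QQ|QQ|QQ|QQ|QQ|QQ|QQ|QQ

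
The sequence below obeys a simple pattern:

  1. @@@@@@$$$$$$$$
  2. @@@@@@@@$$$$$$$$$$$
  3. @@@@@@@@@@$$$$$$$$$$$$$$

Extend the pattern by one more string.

@@@@@@@@@@@@$$$$$$$$$$$$$$$$$

The n-th term is 2n @'s then 3n-1 $'s, where the shown terms are n = 3, 4, 5.
Setting n = 6 gives 12, 17 characters in each block.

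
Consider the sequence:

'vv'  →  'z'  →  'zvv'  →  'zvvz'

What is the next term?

This is a Fibonacci-style word recurrence s(k) = s(k−1)·s(k−2): e.g. z·vv = zvv.
The next term joins zvvz and zvv.

zvvzzvv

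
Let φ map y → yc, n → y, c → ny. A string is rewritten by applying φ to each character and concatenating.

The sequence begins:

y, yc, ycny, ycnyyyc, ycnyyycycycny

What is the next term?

ycnyyycycycnyycnyycnyyyc

Replace each of the 13 characters of ycnyyycycycny in place — yc ny y yc yc yc ny yc ny yc ny y yc — and concatenate.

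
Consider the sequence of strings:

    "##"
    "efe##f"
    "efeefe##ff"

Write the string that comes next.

Each term wraps the previous one in efe on the left and f on the right.
One more step from efeefe##ff gives the answer.

efeefeefe##fff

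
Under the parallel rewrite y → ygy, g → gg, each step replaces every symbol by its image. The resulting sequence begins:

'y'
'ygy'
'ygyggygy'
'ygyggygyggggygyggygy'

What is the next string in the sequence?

ygyggygyggggygyggygyggggggggygyggygyggggygyggygy

Applying the rule to each of the 20 symbols of ygyggygyggggygyggygy gives the pieces ygy gg ygy gg gg ygy gg ygy gg gg gg gg ygy gg ygy gg gg ygy gg ygy, which concatenate to the answer.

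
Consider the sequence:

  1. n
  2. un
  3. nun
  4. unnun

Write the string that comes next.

nununnun

Each term (from the third on) is the two preceding terms concatenated in order: term 3 = n·un = nun.
The next term joins nun and unnun.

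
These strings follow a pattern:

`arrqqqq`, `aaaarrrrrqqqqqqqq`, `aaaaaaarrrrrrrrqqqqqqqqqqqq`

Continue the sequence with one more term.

aaaaaaaaaarrrrrrrrrrrqqqqqqqqqqqqqqqq

The n-th term is 3n-2 a's then 3n-1 r's then 4n q's (n = 1, 2, …).
At n = 4 the blocks have lengths 10, 11, 16.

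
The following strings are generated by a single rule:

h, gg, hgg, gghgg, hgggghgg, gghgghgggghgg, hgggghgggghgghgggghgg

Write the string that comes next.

From term 3 onward, concatenate the second-to-last term with the last: h·gg = hgg, gg·hgg = gghgg, …
The next term joins gghgghgggghgg and hgggghgggghgghgggghgg.

gghgghgggghgghgggghgggghgghgggghgg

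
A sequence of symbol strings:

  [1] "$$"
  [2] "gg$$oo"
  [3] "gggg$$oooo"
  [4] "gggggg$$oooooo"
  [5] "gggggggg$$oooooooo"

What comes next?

gggggggggg$$oooooooooo

Every step adds gg to the front and oo to the end of the previous string.
So the next term is gg·gggggggg$$oooooooo·oo.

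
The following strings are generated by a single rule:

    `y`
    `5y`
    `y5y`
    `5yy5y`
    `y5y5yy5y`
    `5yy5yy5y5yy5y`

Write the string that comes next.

y5y5yy5y5yy5yy5y5yy5y

Each term (from the third on) is the two preceding terms concatenated in order: term 3 = y·5y = y5y.
Continuing: y5y5yy5y · 5yy5yy5y5yy5y gives term 7.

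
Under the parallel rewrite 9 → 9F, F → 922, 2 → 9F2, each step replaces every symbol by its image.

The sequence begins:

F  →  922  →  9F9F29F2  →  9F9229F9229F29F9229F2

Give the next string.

9F9229F9F29F29F9229F9F29F29F9229F29F9229F9F29F29F9229F2

Replace each of the 21 characters of 9F9229F9229F29F9229F2 in place — 9F 922 9F 9F2 9F2 9F 922 9F 9F2 9F2 9F 922 9F2 9F 922 9F 9F2 9F2 9F 922 9F2 — and concatenate.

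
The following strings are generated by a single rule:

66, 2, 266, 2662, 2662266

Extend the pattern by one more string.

26622662662

This is a Fibonacci-style word recurrence s(k) = s(k−1)·s(k−2): e.g. 2·66 = 266.
The next term joins 2662266 and 2662.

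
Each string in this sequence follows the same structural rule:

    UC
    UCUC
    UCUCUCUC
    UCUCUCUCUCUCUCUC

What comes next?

s(k+1) = s(k)·s(k) — each term doubles the last.
Doubling UCUCUCUCUCUCUCUC:

UCUCUCUCUCUCUCUCUCUCUCUCUCUCUCUC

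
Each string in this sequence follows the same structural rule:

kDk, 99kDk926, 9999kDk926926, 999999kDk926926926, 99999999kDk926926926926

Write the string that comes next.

s(k+1) = 99·s(k)·926, so each term gains 99 as a prefix and 926 as a suffix.
One more step from 99999999kDk926926926926 gives the answer.

9999999999kDk926926926926926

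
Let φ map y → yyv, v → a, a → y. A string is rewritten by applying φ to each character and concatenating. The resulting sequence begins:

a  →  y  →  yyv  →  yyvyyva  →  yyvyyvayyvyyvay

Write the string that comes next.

φ(yyvyyvayyvyyvay) expands symbol-by-symbol to yyv yyv a yyv yyv a y yyv yyv a yyv yyv a y yyv; joining the 15 pieces gives the next term.

yyvyyvayyvyyvayyyvyyvayyvyyvayyyv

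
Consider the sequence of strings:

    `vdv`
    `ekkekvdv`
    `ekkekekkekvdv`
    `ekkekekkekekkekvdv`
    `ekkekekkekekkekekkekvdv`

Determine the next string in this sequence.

Every step adds ekkek at the front: s(k+1) = ekkek·s(k).
One more step from ekkekekkekekkekekkekvdv gives the answer.

ekkekekkekekkekekkekekkekvdv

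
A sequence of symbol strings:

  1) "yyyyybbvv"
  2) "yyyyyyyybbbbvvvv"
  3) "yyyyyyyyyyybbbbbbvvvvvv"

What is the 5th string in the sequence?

yyyyyyyyyyyyyyyyybbbbbbbbbbvvvvvvvvvv

Each string has the form y^{3n-1} b^{2n-2} v^{2n-2}, where the shown terms are n = 2, 3, 4.
At n = 6 the blocks have lengths 17, 10, 10.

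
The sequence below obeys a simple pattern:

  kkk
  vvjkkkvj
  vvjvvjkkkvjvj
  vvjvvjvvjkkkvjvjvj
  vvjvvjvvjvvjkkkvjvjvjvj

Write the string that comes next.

Each term wraps the previous one in vvj on the left and vj on the right.
Applying this once more to vvjvvjvvjvvjkkkvjvjvjvj:

vvjvvjvvjvvjvvjkkkvjvjvjvjvj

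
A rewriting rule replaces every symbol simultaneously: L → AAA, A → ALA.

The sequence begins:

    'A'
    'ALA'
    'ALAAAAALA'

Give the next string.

ALAAAAALAALAALAALAALAAAAALA

Rewriting each symbol of ALAAAAALA: A→ALA, L→AAA, A→ALA, A→ALA, A→ALA, A→ALA, A→ALA, L→AAA, A→ALA, which concatenates to ALA AAA ALA ALA ALA ALA ALA AAA ALA.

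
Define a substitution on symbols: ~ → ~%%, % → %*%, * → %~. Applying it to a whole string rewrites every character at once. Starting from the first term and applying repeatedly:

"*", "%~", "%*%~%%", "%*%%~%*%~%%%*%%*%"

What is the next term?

Rewriting the 17 symbols of %*%%~%*%~%%%*%%*% one by one yields %*% %~ %*% %*% ~%% %*% %~ %*% ~%% %*% %*% %*% %~ %*% %*% %~ %*%; concatenated:

%*%%~%*%%*%~%%%*%%~%*%~%%%*%%*%%*%%~%*%%*%%~%*%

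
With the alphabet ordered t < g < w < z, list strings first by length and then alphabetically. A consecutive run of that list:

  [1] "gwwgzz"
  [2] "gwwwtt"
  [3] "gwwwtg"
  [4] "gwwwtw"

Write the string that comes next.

gwwwtz

Find the rightmost character of gwwwtw below z, bump it to the next letter, and reset everything to its right to t.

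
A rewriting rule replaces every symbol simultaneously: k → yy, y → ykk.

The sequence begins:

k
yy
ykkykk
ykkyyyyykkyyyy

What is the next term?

ykkyyyyykkykkykkykkykkyyyyykkykkykkykk

Replace each of the 14 characters of ykkyyyyykkyyyy in place — ykk yy yy ykk ykk ykk ykk ykk yy yy ykk ykk ykk ykk — and concatenate.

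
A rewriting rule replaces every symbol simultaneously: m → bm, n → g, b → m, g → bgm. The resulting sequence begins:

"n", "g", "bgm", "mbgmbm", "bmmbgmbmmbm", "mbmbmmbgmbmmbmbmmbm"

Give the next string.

Rewriting the 19 symbols of mbmbmmbgmbmmbmbmmbm one by one yields bm m bm m bm bm m bgm bm m bm bm m bm m bm bm m bm; concatenated:

bmmbmmbmbmmbgmbmmbmbmmbmmbmbmmbm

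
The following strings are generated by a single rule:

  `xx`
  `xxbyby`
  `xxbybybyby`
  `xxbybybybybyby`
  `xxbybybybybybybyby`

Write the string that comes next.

xxbybybybybybybybybyby

The strings grow by a fixed suffix byby each time.
One more step from xxbybybybybybybyby gives the answer.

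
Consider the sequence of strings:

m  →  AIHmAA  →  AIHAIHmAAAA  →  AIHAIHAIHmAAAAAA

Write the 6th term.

AIHAIHAIHAIHAIHmAAAAAAAAAA

s(k+1) = AIH·s(k)·AA, so each term gains AIH as a prefix and AA as a suffix.
From AIHAIHAIHmAAAAAA, 2 further steps: AIHAIHAIHmAAAAAA → AIHAIHAIHAIHmAAAAAAAA → (answer).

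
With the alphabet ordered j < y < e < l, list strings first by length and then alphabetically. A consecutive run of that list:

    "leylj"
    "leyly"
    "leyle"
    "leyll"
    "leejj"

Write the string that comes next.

leejy

The successor of leejj increments the rightmost position that isn't already l and resets every position after it to j.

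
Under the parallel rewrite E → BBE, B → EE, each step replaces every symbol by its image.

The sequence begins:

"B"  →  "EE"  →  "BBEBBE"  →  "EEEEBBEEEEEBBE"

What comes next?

Rewriting the 14 symbols of EEEEBBEEEEEBBE one by one yields BBE BBE BBE BBE EE EE BBE BBE BBE BBE BBE EE EE BBE; concatenated:

BBEBBEBBEBBEEEEEBBEBBEBBEBBEBBEEEEEBBE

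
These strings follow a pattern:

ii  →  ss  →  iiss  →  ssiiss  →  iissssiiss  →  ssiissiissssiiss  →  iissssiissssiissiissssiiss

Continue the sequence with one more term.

ssiissiissssiissiissssiissssiissiissssiiss

Each term (from the third on) is the two preceding terms concatenated in order: term 3 = ii·ss = iiss.
The next term joins ssiissiissssiiss and iissssiissssiissiissssiiss.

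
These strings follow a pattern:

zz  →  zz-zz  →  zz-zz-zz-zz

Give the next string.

s(k+1) = s(k)·-·s(k) — each term doubles the last with '-' between the halves.
One more doubling of zz-zz-zz-zz gives the answer.

zz-zz-zz-zz-zz-zz-zz-zz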